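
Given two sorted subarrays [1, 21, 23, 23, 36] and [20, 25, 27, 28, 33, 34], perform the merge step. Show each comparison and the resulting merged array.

Merging process:

Compare 1 vs 20: take 1 from left. Merged: [1]
Compare 21 vs 20: take 20 from right. Merged: [1, 20]
Compare 21 vs 25: take 21 from left. Merged: [1, 20, 21]
Compare 23 vs 25: take 23 from left. Merged: [1, 20, 21, 23]
Compare 23 vs 25: take 23 from left. Merged: [1, 20, 21, 23, 23]
Compare 36 vs 25: take 25 from right. Merged: [1, 20, 21, 23, 23, 25]
Compare 36 vs 27: take 27 from right. Merged: [1, 20, 21, 23, 23, 25, 27]
Compare 36 vs 28: take 28 from right. Merged: [1, 20, 21, 23, 23, 25, 27, 28]
Compare 36 vs 33: take 33 from right. Merged: [1, 20, 21, 23, 23, 25, 27, 28, 33]
Compare 36 vs 34: take 34 from right. Merged: [1, 20, 21, 23, 23, 25, 27, 28, 33, 34]
Append remaining from left: [36]. Merged: [1, 20, 21, 23, 23, 25, 27, 28, 33, 34, 36]

Final merged array: [1, 20, 21, 23, 23, 25, 27, 28, 33, 34, 36]
Total comparisons: 10

The merged array is [1, 20, 21, 23, 23, 25, 27, 28, 33, 34, 36], requiring 10 comparisons. The merge step runs in O(n) time where n is the total number of elements.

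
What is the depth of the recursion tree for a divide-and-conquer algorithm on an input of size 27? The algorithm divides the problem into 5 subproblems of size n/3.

For divide and conquer with division factor 3:

Problem sizes at each level:
Level 0: 27
Level 1: 9
Level 2: 3
Level 3: 1

The root is level 0 and the size-1 base case is level 3 (the tree spans levels 0 through 3, i.e. 4 levels counting the root), so the depth is the number of divisions: log_3(27) = 3

The recursion tree depth is log_3(27) = 3. At each level, the problem size is divided by 3, so it takes 3 divisions to reduce to a base case of size 1. The algorithm makes 5 recursive calls at each level.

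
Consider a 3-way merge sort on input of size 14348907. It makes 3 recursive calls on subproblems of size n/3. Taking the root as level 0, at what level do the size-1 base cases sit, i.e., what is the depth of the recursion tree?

For divide and conquer with division factor 3:

Problem sizes at each level:
Level 0: 14348907
Level 1: 4782969
Level 2: 1594323
Level 3: 531441
Level 4: 177147
Level 5: 59049
Level 6: 19683
Level 7: 6561
Level 8: 2187
Level 9: 729
Level 10: 243
Level 11: 81
Level 12: 27
Level 13: 9
Level 14: 3
Level 15: 1

The root is level 0 and the size-1 base case is level 15 (the tree spans levels 0 through 15, i.e. 16 levels counting the root), so the depth is the number of divisions: log_3(14348907) = 15

The recursion tree depth is log_3(14348907) = 15. At each level, the problem size is divided by 3, so it takes 15 divisions to reduce to a base case of size 1. The algorithm makes 3 recursive calls at each level.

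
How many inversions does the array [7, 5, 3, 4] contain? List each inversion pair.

Finding inversions in [7, 5, 3, 4]:

(0, 1): arr[0]=7 > arr[1]=5
(0, 2): arr[0]=7 > arr[2]=3
(0, 3): arr[0]=7 > arr[3]=4
(1, 2): arr[1]=5 > arr[2]=3
(1, 3): arr[1]=5 > arr[3]=4

Total inversions: 5

The array has 5 inversion(s): (0,1), (0,2), (0,3), (1,2), (1,3). Each pair (i,j) satisfies i < j and arr[i] > arr[j].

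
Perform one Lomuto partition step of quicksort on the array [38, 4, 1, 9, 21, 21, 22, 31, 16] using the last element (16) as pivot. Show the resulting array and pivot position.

Lomuto partition with pivot = 16:

Initial array: [38, 4, 1, 9, 21, 21, 22, 31, 16]

arr[0]=38 > 16: no swap
arr[1]=4 <= 16: swap with position 0, array becomes [4, 38, 1, 9, 21, 21, 22, 31, 16]
arr[2]=1 <= 16: swap with position 1, array becomes [4, 1, 38, 9, 21, 21, 22, 31, 16]
arr[3]=9 <= 16: swap with position 2, array becomes [4, 1, 9, 38, 21, 21, 22, 31, 16]
arr[4]=21 > 16: no swap
arr[5]=21 > 16: no swap
arr[6]=22 > 16: no swap
arr[7]=31 > 16: no swap

Place pivot at position 3: [4, 1, 9, 16, 21, 21, 22, 31, 38]
Pivot position: 3

After partitioning with pivot 16, the array becomes [4, 1, 9, 16, 21, 21, 22, 31, 38]. The pivot is placed at index 3. All elements to the left of the pivot are <= 16, and all elements to the right are > 16.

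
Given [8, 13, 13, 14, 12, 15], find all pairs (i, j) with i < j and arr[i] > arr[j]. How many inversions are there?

Finding inversions in [8, 13, 13, 14, 12, 15]:

(1, 4): arr[1]=13 > arr[4]=12
(2, 4): arr[2]=13 > arr[4]=12
(3, 4): arr[3]=14 > arr[4]=12

Total inversions: 3

The array has 3 inversion(s): (1,4), (2,4), (3,4). Each pair (i,j) satisfies i < j and arr[i] > arr[j].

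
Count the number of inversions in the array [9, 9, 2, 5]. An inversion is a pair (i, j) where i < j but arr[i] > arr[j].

Finding inversions in [9, 9, 2, 5]:

(0, 2): arr[0]=9 > arr[2]=2
(0, 3): arr[0]=9 > arr[3]=5
(1, 2): arr[1]=9 > arr[2]=2
(1, 3): arr[1]=9 > arr[3]=5

Total inversions: 4

The array has 4 inversion(s): (0,2), (0,3), (1,2), (1,3). Each pair (i,j) satisfies i < j and arr[i] > arr[j].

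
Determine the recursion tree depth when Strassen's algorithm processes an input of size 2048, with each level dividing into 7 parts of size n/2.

For divide and conquer with division factor 2:

Problem sizes at each level:
Level 0: 2048
Level 1: 1024
Level 2: 512
Level 3: 256
Level 4: 128
Level 5: 64
Level 6: 32
Level 7: 16
Level 8: 8
Level 9: 4
Level 10: 2
Level 11: 1

The root is level 0 and the size-1 base case is level 11 (the tree spans levels 0 through 11, i.e. 12 levels counting the root), so the depth is the number of divisions: log_2(2048) = 11

The recursion tree depth is log_2(2048) = 11. At each level, the problem size is divided by 2, so it takes 11 divisions to reduce to a base case of size 1. The algorithm makes 7 recursive calls at each level.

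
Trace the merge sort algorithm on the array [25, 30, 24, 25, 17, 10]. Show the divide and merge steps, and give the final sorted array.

Merge sort trace:

Split: [25, 30, 24, 25, 17, 10] -> [25, 30, 24] and [25, 17, 10]
  Split: [25, 30, 24] -> [25] and [30, 24]
    Split: [30, 24] -> [30] and [24]
    Merge: [30] + [24] -> [24, 30]
  Merge: [25] + [24, 30] -> [24, 25, 30]
  Split: [25, 17, 10] -> [25] and [17, 10]
    Split: [17, 10] -> [17] and [10]
    Merge: [17] + [10] -> [10, 17]
  Merge: [25] + [10, 17] -> [10, 17, 25]
Merge: [24, 25, 30] + [10, 17, 25] -> [10, 17, 24, 25, 25, 30]

Final sorted array: [10, 17, 24, 25, 25, 30]

The merge sort proceeds by recursively splitting the array and merging sorted halves.
After all merges, the sorted array is [10, 17, 24, 25, 25, 30].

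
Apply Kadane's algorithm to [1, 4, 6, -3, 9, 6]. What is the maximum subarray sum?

Using Kadane's algorithm on [1, 4, 6, -3, 9, 6]:

Scanning through the array:
Position 1 (value 4): max_ending_here = 5, max_so_far = 5
Position 2 (value 6): max_ending_here = 11, max_so_far = 11
Position 3 (value -3): max_ending_here = 8, max_so_far = 11
Position 4 (value 9): max_ending_here = 17, max_so_far = 17
Position 5 (value 6): max_ending_here = 23, max_so_far = 23

Maximum subarray: [1, 4, 6, -3, 9, 6]
Maximum sum: 23

The maximum subarray is [1, 4, 6, -3, 9, 6] with sum 23. This subarray runs from index 0 to index 5.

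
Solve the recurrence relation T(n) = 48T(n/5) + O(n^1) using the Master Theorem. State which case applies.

Master Theorem for T(n) = 48T(n/5) + O(n^1):

a = 48, b = 5, c = 1
log_b(a) = log_5(48) = 2.4053

Case 1: c = 1 < log_5(48) = 2.4053
T(n) = O(n^(log_5 48))

For T(n) = 48T(n/5) + O(n^1): log_5(48) = 2.4053. This is Case 1 of the Master Theorem (c < log_b(a), work dominated by leaves), giving O(n^(log_5 48)).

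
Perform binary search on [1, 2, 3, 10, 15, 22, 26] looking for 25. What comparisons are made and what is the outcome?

Binary search for 25 in [1, 2, 3, 10, 15, 22, 26]:

lo=0, hi=6, mid=3, arr[mid]=10 -> 10 < 25, search right half
lo=4, hi=6, mid=5, arr[mid]=22 -> 22 < 25, search right half
lo=6, hi=6, mid=6, arr[mid]=26 -> 26 > 25, search left half
lo=6 > hi=5, target 25 not found

Binary search determines that 25 is not in the array after 3 comparisons. The search space was exhausted without finding the target.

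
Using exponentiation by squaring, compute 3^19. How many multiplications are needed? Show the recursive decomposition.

Computing 3^19 by squaring (build up from 3^1; each line after the first costs one multiplication):

3^1 = 3
3^2 = (3^1)^2 = 3^2 = 9
3^4 = (3^2)^2 = 9^2 = 81
3^8 = (3^4)^2 = 81^2 = 6561
3^9 = 3 * 3^8 = 3 * 6561 = 19683
3^18 = (3^9)^2 = 19683^2 = 387420489
3^19 = 3 * 3^18 = 3 * 387420489 = 1162261467

Result: 1162261467
Multiplications needed: 6 (6 lines after 3^1)

3^19 = 1162261467. Using exponentiation by squaring, this requires 6 multiplications. The key idea: if the exponent is even, square the half-power; if odd, multiply by the base once.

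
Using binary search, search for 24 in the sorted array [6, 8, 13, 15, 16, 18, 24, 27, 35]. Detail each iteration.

Binary search for 24 in [6, 8, 13, 15, 16, 18, 24, 27, 35]:

lo=0, hi=8, mid=4, arr[mid]=16 -> 16 < 24, search right half
lo=5, hi=8, mid=6, arr[mid]=24 -> Found target at index 6!

Binary search finds 24 at index 6 after 2 comparisons. The search repeatedly halves the search space by comparing with the middle element.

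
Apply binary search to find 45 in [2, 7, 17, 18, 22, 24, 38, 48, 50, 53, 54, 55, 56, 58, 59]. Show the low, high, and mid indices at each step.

Binary search for 45 in [2, 7, 17, 18, 22, 24, 38, 48, 50, 53, 54, 55, 56, 58, 59]:

lo=0, hi=14, mid=7, arr[mid]=48 -> 48 > 45, search left half
lo=0, hi=6, mid=3, arr[mid]=18 -> 18 < 45, search right half
lo=4, hi=6, mid=5, arr[mid]=24 -> 24 < 45, search right half
lo=6, hi=6, mid=6, arr[mid]=38 -> 38 < 45, search right half
lo=7 > hi=6, target 45 not found

Binary search determines that 45 is not in the array after 4 comparisons. The search space was exhausted without finding the target.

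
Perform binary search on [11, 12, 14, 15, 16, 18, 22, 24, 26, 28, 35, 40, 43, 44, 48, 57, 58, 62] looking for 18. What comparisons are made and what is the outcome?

Binary search for 18 in [11, 12, 14, 15, 16, 18, 22, 24, 26, 28, 35, 40, 43, 44, 48, 57, 58, 62]:

lo=0, hi=17, mid=8, arr[mid]=26 -> 26 > 18, search left half
lo=0, hi=7, mid=3, arr[mid]=15 -> 15 < 18, search right half
lo=4, hi=7, mid=5, arr[mid]=18 -> Found target at index 5!

Binary search finds 18 at index 5 after 3 comparisons. The search repeatedly halves the search space by comparing with the middle element.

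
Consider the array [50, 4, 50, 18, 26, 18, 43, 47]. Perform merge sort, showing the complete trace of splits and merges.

Merge sort trace:

Split: [50, 4, 50, 18, 26, 18, 43, 47] -> [50, 4, 50, 18] and [26, 18, 43, 47]
  Split: [50, 4, 50, 18] -> [50, 4] and [50, 18]
    Split: [50, 4] -> [50] and [4]
    Merge: [50] + [4] -> [4, 50]
    Split: [50, 18] -> [50] and [18]
    Merge: [50] + [18] -> [18, 50]
  Merge: [4, 50] + [18, 50] -> [4, 18, 50, 50]
  Split: [26, 18, 43, 47] -> [26, 18] and [43, 47]
    Split: [26, 18] -> [26] and [18]
    Merge: [26] + [18] -> [18, 26]
    Split: [43, 47] -> [43] and [47]
    Merge: [43] + [47] -> [43, 47]
  Merge: [18, 26] + [43, 47] -> [18, 26, 43, 47]
Merge: [4, 18, 50, 50] + [18, 26, 43, 47] -> [4, 18, 18, 26, 43, 47, 50, 50]

Final sorted array: [4, 18, 18, 26, 43, 47, 50, 50]

The merge sort proceeds by recursively splitting the array and merging sorted halves.
After all merges, the sorted array is [4, 18, 18, 26, 43, 47, 50, 50].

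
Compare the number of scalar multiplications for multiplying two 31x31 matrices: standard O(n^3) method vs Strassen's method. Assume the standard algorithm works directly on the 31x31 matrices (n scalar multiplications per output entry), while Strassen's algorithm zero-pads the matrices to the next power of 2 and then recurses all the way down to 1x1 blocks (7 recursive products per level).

Matrix multiplication for 31x31 matrices:

Strassen's algorithm requires power-of-2 dimensions. Pad 31x31 to 32x32 (next power of 2).

Standard algorithm: 31^3 = 29791 multiplications
Strassen's algorithm: 7^(log2(32)) = 7^5 = 16807 multiplications
Savings: 29791 - 16807 = 12984 multiplications

Standard: 29791 multiplications (31^3). Strassen: 16807 multiplications (7^5, after padding to 32x32). Strassen reduces 8 recursive multiplications to 7 at each level.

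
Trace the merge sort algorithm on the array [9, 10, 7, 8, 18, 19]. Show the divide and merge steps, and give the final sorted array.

Merge sort trace:

Split: [9, 10, 7, 8, 18, 19] -> [9, 10, 7] and [8, 18, 19]
  Split: [9, 10, 7] -> [9] and [10, 7]
    Split: [10, 7] -> [10] and [7]
    Merge: [10] + [7] -> [7, 10]
  Merge: [9] + [7, 10] -> [7, 9, 10]
  Split: [8, 18, 19] -> [8] and [18, 19]
    Split: [18, 19] -> [18] and [19]
    Merge: [18] + [19] -> [18, 19]
  Merge: [8] + [18, 19] -> [8, 18, 19]
Merge: [7, 9, 10] + [8, 18, 19] -> [7, 8, 9, 10, 18, 19]

Final sorted array: [7, 8, 9, 10, 18, 19]

The merge sort proceeds by recursively splitting the array and merging sorted halves.
After all merges, the sorted array is [7, 8, 9, 10, 18, 19].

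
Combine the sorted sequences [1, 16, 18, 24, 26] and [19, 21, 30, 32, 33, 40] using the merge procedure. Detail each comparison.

Merging process:

Compare 1 vs 19: take 1 from left. Merged: [1]
Compare 16 vs 19: take 16 from left. Merged: [1, 16]
Compare 18 vs 19: take 18 from left. Merged: [1, 16, 18]
Compare 24 vs 19: take 19 from right. Merged: [1, 16, 18, 19]
Compare 24 vs 21: take 21 from right. Merged: [1, 16, 18, 19, 21]
Compare 24 vs 30: take 24 from left. Merged: [1, 16, 18, 19, 21, 24]
Compare 26 vs 30: take 26 from left. Merged: [1, 16, 18, 19, 21, 24, 26]
Append remaining from right: [30, 32, 33, 40]. Merged: [1, 16, 18, 19, 21, 24, 26, 30, 32, 33, 40]

Final merged array: [1, 16, 18, 19, 21, 24, 26, 30, 32, 33, 40]
Total comparisons: 7

The merged array is [1, 16, 18, 19, 21, 24, 26, 30, 32, 33, 40], requiring 7 comparisons. The merge step runs in O(n) time where n is the total number of elements.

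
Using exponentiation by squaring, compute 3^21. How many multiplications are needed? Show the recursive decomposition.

Computing 3^21 by squaring (build up from 3^1; each line after the first costs one multiplication):

3^1 = 3
3^2 = (3^1)^2 = 3^2 = 9
3^4 = (3^2)^2 = 9^2 = 81
3^5 = 3 * 3^4 = 3 * 81 = 243
3^10 = (3^5)^2 = 243^2 = 59049
3^20 = (3^10)^2 = 59049^2 = 3486784401
3^21 = 3 * 3^20 = 3 * 3486784401 = 10460353203

Result: 10460353203
Multiplications needed: 6 (6 lines after 3^1)

3^21 = 10460353203. Using exponentiation by squaring, this requires 6 multiplications. The key idea: if the exponent is even, square the half-power; if odd, multiply by the base once.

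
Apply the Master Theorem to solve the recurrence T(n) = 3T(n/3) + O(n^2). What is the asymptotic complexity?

Master Theorem for T(n) = 3T(n/3) + O(n^2):

a = 3, b = 3, c = 2
log_b(a) = log_3(3) = 1.0000

Case 3: c = 2 > log_3(3) = 1.0000
T(n) = O(n^2) = O(n^2)

For T(n) = 3T(n/3) + O(n^2): log_3(3) = 1.0000. This is Case 3 of the Master Theorem (c > log_b(a), work dominated by root), giving O(n^2).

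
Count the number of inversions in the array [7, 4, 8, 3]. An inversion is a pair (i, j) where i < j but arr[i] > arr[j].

Finding inversions in [7, 4, 8, 3]:

(0, 1): arr[0]=7 > arr[1]=4
(0, 3): arr[0]=7 > arr[3]=3
(1, 3): arr[1]=4 > arr[3]=3
(2, 3): arr[2]=8 > arr[3]=3

Total inversions: 4

The array has 4 inversion(s): (0,1), (0,3), (1,3), (2,3). Each pair (i,j) satisfies i < j and arr[i] > arr[j].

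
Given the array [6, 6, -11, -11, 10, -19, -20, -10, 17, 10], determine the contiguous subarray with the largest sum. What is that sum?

Using Kadane's algorithm on [6, 6, -11, -11, 10, -19, -20, -10, 17, 10]:

Scanning through the array:
Position 1 (value 6): max_ending_here = 12, max_so_far = 12
Position 2 (value -11): max_ending_here = 1, max_so_far = 12
Position 3 (value -11): max_ending_here = -10, max_so_far = 12
Position 4 (value 10): max_ending_here = 10, max_so_far = 12
Position 5 (value -19): max_ending_here = -9, max_so_far = 12
Position 6 (value -20): max_ending_here = -20, max_so_far = 12
Position 7 (value -10): max_ending_here = -10, max_so_far = 12
Position 8 (value 17): max_ending_here = 17, max_so_far = 17
Position 9 (value 10): max_ending_here = 27, max_so_far = 27

Maximum subarray: [17, 10]
Maximum sum: 27

The maximum subarray is [17, 10] with sum 27. This subarray runs from index 8 to index 9.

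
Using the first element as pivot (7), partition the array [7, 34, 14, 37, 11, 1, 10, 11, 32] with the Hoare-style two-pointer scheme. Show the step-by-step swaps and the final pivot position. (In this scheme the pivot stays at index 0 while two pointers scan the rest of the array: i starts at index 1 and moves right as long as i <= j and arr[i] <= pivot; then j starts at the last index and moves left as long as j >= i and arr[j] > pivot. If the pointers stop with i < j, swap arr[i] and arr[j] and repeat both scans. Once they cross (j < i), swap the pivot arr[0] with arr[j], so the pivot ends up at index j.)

Hoare-style two-pointer partition with pivot = 7:

Initial array: [7, 34, 14, 37, 11, 1, 10, 11, 32]

Pointers start at i = 1, j = 8.
i stops at index 1 (arr[1]=34 > 7), j stops at index 5 (arr[5]=1 <= 7): swap arr[1] and arr[5], array becomes [7, 1, 14, 37, 11, 34, 10, 11, 32]
i ends at 2, j ends at 1: the pointers have crossed (j < i), so scanning stops.

Swap pivot arr[0] with arr[1] to place pivot at position 1: [1, 7, 14, 37, 11, 34, 10, 11, 32]
Pivot position: 1

After partitioning with pivot 7, the array becomes [1, 7, 14, 37, 11, 34, 10, 11, 32]. The pivot is placed at index 1. All elements to the left of the pivot are <= 7, and all elements to the right are > 7.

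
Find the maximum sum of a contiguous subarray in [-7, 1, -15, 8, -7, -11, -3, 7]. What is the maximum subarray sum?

Using Kadane's algorithm on [-7, 1, -15, 8, -7, -11, -3, 7]:

Scanning through the array:
Position 1 (value 1): max_ending_here = 1, max_so_far = 1
Position 2 (value -15): max_ending_here = -14, max_so_far = 1
Position 3 (value 8): max_ending_here = 8, max_so_far = 8
Position 4 (value -7): max_ending_here = 1, max_so_far = 8
Position 5 (value -11): max_ending_here = -10, max_so_far = 8
Position 6 (value -3): max_ending_here = -3, max_so_far = 8
Position 7 (value 7): max_ending_here = 7, max_so_far = 8

Maximum subarray: [8]
Maximum sum: 8

The maximum subarray is [8] with sum 8. This subarray runs from index 3 to index 3.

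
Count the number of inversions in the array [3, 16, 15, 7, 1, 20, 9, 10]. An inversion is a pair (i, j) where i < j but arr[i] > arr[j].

Finding inversions in [3, 16, 15, 7, 1, 20, 9, 10]:

(0, 4): arr[0]=3 > arr[4]=1
(1, 2): arr[1]=16 > arr[2]=15
(1, 3): arr[1]=16 > arr[3]=7
(1, 4): arr[1]=16 > arr[4]=1
(1, 6): arr[1]=16 > arr[6]=9
(1, 7): arr[1]=16 > arr[7]=10
(2, 3): arr[2]=15 > arr[3]=7
(2, 4): arr[2]=15 > arr[4]=1
(2, 6): arr[2]=15 > arr[6]=9
(2, 7): arr[2]=15 > arr[7]=10
(3, 4): arr[3]=7 > arr[4]=1
(5, 6): arr[5]=20 > arr[6]=9
(5, 7): arr[5]=20 > arr[7]=10

Total inversions: 13

The array has 13 inversion(s): (0,4), (1,2), (1,3), (1,4), (1,6), (1,7), (2,3), (2,4), (2,6), (2,7), (3,4), (5,6), (5,7). Each pair (i,j) satisfies i < j and arr[i] > arr[j].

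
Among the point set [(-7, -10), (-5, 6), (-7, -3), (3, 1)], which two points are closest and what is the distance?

Computing all pairwise distances among 4 points:

d((-7, -10), (-5, 6)) = 16.1245
d((-7, -10), (-7, -3)) = 7.0 <-- minimum
d((-7, -10), (3, 1)) = 14.8661
d((-5, 6), (-7, -3)) = 9.2195
d((-5, 6), (3, 1)) = 9.434
d((-7, -3), (3, 1)) = 10.7703

Closest pair: (-7, -10) and (-7, -3) with distance 7.0

The closest pair is (-7, -10) and (-7, -3) with Euclidean distance 7.0. For 4 points, brute-force pairwise comparison is shown above. For large n, the divide-and-conquer algorithm (sort by x, recurse on halves, check the dividing strip) achieves O(n log n).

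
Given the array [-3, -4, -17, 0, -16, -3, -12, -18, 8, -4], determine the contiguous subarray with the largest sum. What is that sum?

Using Kadane's algorithm on [-3, -4, -17, 0, -16, -3, -12, -18, 8, -4]:

Scanning through the array:
Position 1 (value -4): max_ending_here = -4, max_so_far = -3
Position 2 (value -17): max_ending_here = -17, max_so_far = -3
Position 3 (value 0): max_ending_here = 0, max_so_far = 0
Position 4 (value -16): max_ending_here = -16, max_so_far = 0
Position 5 (value -3): max_ending_here = -3, max_so_far = 0
Position 6 (value -12): max_ending_here = -12, max_so_far = 0
Position 7 (value -18): max_ending_here = -18, max_so_far = 0
Position 8 (value 8): max_ending_here = 8, max_so_far = 8
Position 9 (value -4): max_ending_here = 4, max_so_far = 8

Maximum subarray: [8]
Maximum sum: 8

The maximum subarray is [8] with sum 8. This subarray runs from index 8 to index 8.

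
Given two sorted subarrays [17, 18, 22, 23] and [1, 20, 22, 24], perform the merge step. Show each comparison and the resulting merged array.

Merging process:

Compare 17 vs 1: take 1 from right. Merged: [1]
Compare 17 vs 20: take 17 from left. Merged: [1, 17]
Compare 18 vs 20: take 18 from left. Merged: [1, 17, 18]
Compare 22 vs 20: take 20 from right. Merged: [1, 17, 18, 20]
Compare 22 vs 22: take 22 from left. Merged: [1, 17, 18, 20, 22]
Compare 23 vs 22: take 22 from right. Merged: [1, 17, 18, 20, 22, 22]
Compare 23 vs 24: take 23 from left. Merged: [1, 17, 18, 20, 22, 22, 23]
Append remaining from right: [24]. Merged: [1, 17, 18, 20, 22, 22, 23, 24]

Final merged array: [1, 17, 18, 20, 22, 22, 23, 24]
Total comparisons: 7

The merged array is [1, 17, 18, 20, 22, 22, 23, 24], requiring 7 comparisons. The merge step runs in O(n) time where n is the total number of elements.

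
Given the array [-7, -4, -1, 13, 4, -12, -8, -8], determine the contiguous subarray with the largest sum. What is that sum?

Using Kadane's algorithm on [-7, -4, -1, 13, 4, -12, -8, -8]:

Scanning through the array:
Position 1 (value -4): max_ending_here = -4, max_so_far = -4
Position 2 (value -1): max_ending_here = -1, max_so_far = -1
Position 3 (value 13): max_ending_here = 13, max_so_far = 13
Position 4 (value 4): max_ending_here = 17, max_so_far = 17
Position 5 (value -12): max_ending_here = 5, max_so_far = 17
Position 6 (value -8): max_ending_here = -3, max_so_far = 17
Position 7 (value -8): max_ending_here = -8, max_so_far = 17

Maximum subarray: [13, 4]
Maximum sum: 17

The maximum subarray is [13, 4] with sum 17. This subarray runs from index 3 to index 4.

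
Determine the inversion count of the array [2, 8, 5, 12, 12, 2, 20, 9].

Finding inversions in [2, 8, 5, 12, 12, 2, 20, 9]:

(1, 2): arr[1]=8 > arr[2]=5
(1, 5): arr[1]=8 > arr[5]=2
(2, 5): arr[2]=5 > arr[5]=2
(3, 5): arr[3]=12 > arr[5]=2
(3, 7): arr[3]=12 > arr[7]=9
(4, 5): arr[4]=12 > arr[5]=2
(4, 7): arr[4]=12 > arr[7]=9
(6, 7): arr[6]=20 > arr[7]=9

Total inversions: 8

The array has 8 inversion(s): (1,2), (1,5), (2,5), (3,5), (3,7), (4,5), (4,7), (6,7). Each pair (i,j) satisfies i < j and arr[i] > arr[j].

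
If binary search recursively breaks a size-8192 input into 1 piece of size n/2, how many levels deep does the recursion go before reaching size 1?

For divide and conquer with division factor 2:

Problem sizes at each level:
Level 0: 8192
Level 1: 4096
Level 2: 2048
Level 3: 1024
Level 4: 512
Level 5: 256
Level 6: 128
Level 7: 64
Level 8: 32
Level 9: 16
Level 10: 8
Level 11: 4
Level 12: 2
Level 13: 1

The root is level 0 and the size-1 base case is level 13 (the tree spans levels 0 through 13, i.e. 14 levels counting the root), so the depth is the number of divisions: log_2(8192) = 13

The recursion tree depth is log_2(8192) = 13. At each level, the problem size is divided by 2, so it takes 13 divisions to reduce to a base case of size 1. The algorithm makes 1 recursive call at each level.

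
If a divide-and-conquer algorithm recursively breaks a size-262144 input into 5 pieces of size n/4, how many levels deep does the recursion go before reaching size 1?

For divide and conquer with division factor 4:

Problem sizes at each level:
Level 0: 262144
Level 1: 65536
Level 2: 16384
Level 3: 4096
Level 4: 1024
Level 5: 256
Level 6: 64
Level 7: 16
Level 8: 4
Level 9: 1

The root is level 0 and the size-1 base case is level 9 (the tree spans levels 0 through 9, i.e. 10 levels counting the root), so the depth is the number of divisions: log_4(262144) = 9

The recursion tree depth is log_4(262144) = 9. At each level, the problem size is divided by 4, so it takes 9 divisions to reduce to a base case of size 1. The algorithm makes 5 recursive calls at each level.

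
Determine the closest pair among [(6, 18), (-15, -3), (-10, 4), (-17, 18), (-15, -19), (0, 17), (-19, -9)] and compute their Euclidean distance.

Computing all pairwise distances among 7 points:

d((6, 18), (-15, -3)) = 29.6985
d((6, 18), (-10, 4)) = 21.2603
d((6, 18), (-17, 18)) = 23.0
d((6, 18), (-15, -19)) = 42.5441
d((6, 18), (0, 17)) = 6.0828 <-- minimum
d((6, 18), (-19, -9)) = 36.7967
d((-15, -3), (-10, 4)) = 8.6023
d((-15, -3), (-17, 18)) = 21.095
d((-15, -3), (-15, -19)) = 16.0
d((-15, -3), (0, 17)) = 25.0
d((-15, -3), (-19, -9)) = 7.2111
d((-10, 4), (-17, 18)) = 15.6525
d((-10, 4), (-15, -19)) = 23.5372
d((-10, 4), (0, 17)) = 16.4012
d((-10, 4), (-19, -9)) = 15.8114
d((-17, 18), (-15, -19)) = 37.054
d((-17, 18), (0, 17)) = 17.0294
d((-17, 18), (-19, -9)) = 27.074
d((-15, -19), (0, 17)) = 39.0
d((-15, -19), (-19, -9)) = 10.7703
d((0, 17), (-19, -9)) = 32.2025

Closest pair: (6, 18) and (0, 17) with distance 6.0828

The closest pair is (6, 18) and (0, 17) with Euclidean distance 6.0828. For 7 points, brute-force pairwise comparison is shown above. For large n, the divide-and-conquer algorithm (sort by x, recurse on halves, check the dividing strip) achieves O(n log n).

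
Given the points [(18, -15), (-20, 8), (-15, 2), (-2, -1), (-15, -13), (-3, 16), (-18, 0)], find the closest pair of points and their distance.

Computing all pairwise distances among 7 points:

d((18, -15), (-20, 8)) = 44.4185
d((18, -15), (-15, 2)) = 37.1214
d((18, -15), (-2, -1)) = 24.4131
d((18, -15), (-15, -13)) = 33.0606
d((18, -15), (-3, 16)) = 37.4433
d((18, -15), (-18, 0)) = 39.0
d((-20, 8), (-15, 2)) = 7.8102
d((-20, 8), (-2, -1)) = 20.1246
d((-20, 8), (-15, -13)) = 21.587
d((-20, 8), (-3, 16)) = 18.7883
d((-20, 8), (-18, 0)) = 8.2462
d((-15, 2), (-2, -1)) = 13.3417
d((-15, 2), (-15, -13)) = 15.0
d((-15, 2), (-3, 16)) = 18.4391
d((-15, 2), (-18, 0)) = 3.6056 <-- minimum
d((-2, -1), (-15, -13)) = 17.6918
d((-2, -1), (-3, 16)) = 17.0294
d((-2, -1), (-18, 0)) = 16.0312
d((-15, -13), (-3, 16)) = 31.3847
d((-15, -13), (-18, 0)) = 13.3417
d((-3, 16), (-18, 0)) = 21.9317

Closest pair: (-15, 2) and (-18, 0) with distance 3.6056

The closest pair is (-15, 2) and (-18, 0) with Euclidean distance 3.6056. For 7 points, brute-force pairwise comparison is shown above. For large n, the divide-and-conquer algorithm (sort by x, recurse on halves, check the dividing strip) achieves O(n log n).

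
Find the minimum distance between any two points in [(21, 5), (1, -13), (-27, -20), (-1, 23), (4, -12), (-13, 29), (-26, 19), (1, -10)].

Computing all pairwise distances among 8 points:

d((21, 5), (1, -13)) = 26.9072
d((21, 5), (-27, -20)) = 54.1202
d((21, 5), (-1, 23)) = 28.4253
d((21, 5), (4, -12)) = 24.0416
d((21, 5), (-13, 29)) = 41.6173
d((21, 5), (-26, 19)) = 49.0408
d((21, 5), (1, -10)) = 25.0
d((1, -13), (-27, -20)) = 28.8617
d((1, -13), (-1, 23)) = 36.0555
d((1, -13), (4, -12)) = 3.1623
d((1, -13), (-13, 29)) = 44.2719
d((1, -13), (-26, 19)) = 41.8688
d((1, -13), (1, -10)) = 3.0 <-- minimum
d((-27, -20), (-1, 23)) = 50.2494
d((-27, -20), (4, -12)) = 32.0156
d((-27, -20), (-13, 29)) = 50.9608
d((-27, -20), (-26, 19)) = 39.0128
d((-27, -20), (1, -10)) = 29.7321
d((-1, 23), (4, -12)) = 35.3553
d((-1, 23), (-13, 29)) = 13.4164
d((-1, 23), (-26, 19)) = 25.318
d((-1, 23), (1, -10)) = 33.0606
d((4, -12), (-13, 29)) = 44.3847
d((4, -12), (-26, 19)) = 43.1393
d((4, -12), (1, -10)) = 3.6056
d((-13, 29), (-26, 19)) = 16.4012
d((-13, 29), (1, -10)) = 41.4367
d((-26, 19), (1, -10)) = 39.6232

Closest pair: (1, -13) and (1, -10) with distance 3.0

The closest pair is (1, -13) and (1, -10) with Euclidean distance 3.0. For 8 points, brute-force pairwise comparison is shown above. For large n, the divide-and-conquer algorithm (sort by x, recurse on halves, check the dividing strip) achieves O(n log n).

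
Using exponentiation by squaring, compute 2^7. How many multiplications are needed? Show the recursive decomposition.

Computing 2^7 by squaring (build up from 2^1; each line after the first costs one multiplication):

2^1 = 2
2^2 = (2^1)^2 = 2^2 = 4
2^3 = 2 * 2^2 = 2 * 4 = 8
2^6 = (2^3)^2 = 8^2 = 64
2^7 = 2 * 2^6 = 2 * 64 = 128

Result: 128
Multiplications needed: 4 (4 lines after 2^1)

2^7 = 128. Using exponentiation by squaring, this requires 4 multiplications. The key idea: if the exponent is even, square the half-power; if odd, multiply by the base once.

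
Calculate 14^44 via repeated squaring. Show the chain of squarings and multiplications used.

Computing 14^44 by squaring (build up from 14^1; each line after the first costs one multiplication):

14^1 = 14
14^2 = (14^1)^2 = 14^2 = 196
14^4 = (14^2)^2 = 196^2 = 38416
14^5 = 14 * 14^4 = 14 * 38416 = 537824
14^10 = (14^5)^2 = 537824^2 = 289254654976
14^11 = 14 * 14^10 = 14 * 289254654976 = 4049565169664
14^22 = (14^11)^2 = 4049565169664^2 = 16398978063355821105872896
14^44 = (14^22)^2 = 16398978063355821105872896^2 = 268926481522425436988250652599945506664302107426816

Result: 268926481522425436988250652599945506664302107426816
Multiplications needed: 7 (7 lines after 14^1)

14^44 = 268926481522425436988250652599945506664302107426816. Using exponentiation by squaring, this requires 7 multiplications. The key idea: if the exponent is even, square the half-power; if odd, multiply by the base once.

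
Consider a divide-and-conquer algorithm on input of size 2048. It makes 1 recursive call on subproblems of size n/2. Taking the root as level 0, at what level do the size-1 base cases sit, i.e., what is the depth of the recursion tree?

For divide and conquer with division factor 2:

Problem sizes at each level:
Level 0: 2048
Level 1: 1024
Level 2: 512
Level 3: 256
Level 4: 128
Level 5: 64
Level 6: 32
Level 7: 16
Level 8: 8
Level 9: 4
Level 10: 2
Level 11: 1

The root is level 0 and the size-1 base case is level 11 (the tree spans levels 0 through 11, i.e. 12 levels counting the root), so the depth is the number of divisions: log_2(2048) = 11

The recursion tree depth is log_2(2048) = 11. At each level, the problem size is divided by 2, so it takes 11 divisions to reduce to a base case of size 1. The algorithm makes 1 recursive call at each level.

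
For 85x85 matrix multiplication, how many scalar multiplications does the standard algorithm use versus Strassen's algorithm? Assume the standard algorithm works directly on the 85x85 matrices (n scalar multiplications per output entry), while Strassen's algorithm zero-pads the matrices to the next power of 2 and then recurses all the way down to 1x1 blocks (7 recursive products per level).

Matrix multiplication for 85x85 matrices:

Strassen's algorithm requires power-of-2 dimensions. Pad 85x85 to 128x128 (next power of 2).

Standard algorithm: 85^3 = 614125 multiplications
Strassen's algorithm: 7^(log2(128)) = 7^7 = 823543 multiplications
Difference: 614125 - 823543 = -209418 (Strassen uses MORE here due to padding overhead — for small or just-over-power-of-2 n, padding can outweigh the per-level savings)

Standard: 614125 multiplications (85^3). Strassen: 823543 multiplications (7^7, after padding to 128x128). Strassen reduces 8 recursive multiplications to 7 at each level.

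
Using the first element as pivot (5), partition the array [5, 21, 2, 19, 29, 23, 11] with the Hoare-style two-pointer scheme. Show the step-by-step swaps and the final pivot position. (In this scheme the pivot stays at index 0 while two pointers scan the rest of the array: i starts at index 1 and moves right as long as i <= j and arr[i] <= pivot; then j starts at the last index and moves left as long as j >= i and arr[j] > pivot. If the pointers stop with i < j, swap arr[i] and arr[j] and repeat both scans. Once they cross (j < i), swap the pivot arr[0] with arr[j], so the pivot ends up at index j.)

Hoare-style two-pointer partition with pivot = 5:

Initial array: [5, 21, 2, 19, 29, 23, 11]

Pointers start at i = 1, j = 6.
i stops at index 1 (arr[1]=21 > 5), j stops at index 2 (arr[2]=2 <= 5): swap arr[1] and arr[2], array becomes [5, 2, 21, 19, 29, 23, 11]
i ends at 2, j ends at 1: the pointers have crossed (j < i), so scanning stops.

Swap pivot arr[0] with arr[1] to place pivot at position 1: [2, 5, 21, 19, 29, 23, 11]
Pivot position: 1

After partitioning with pivot 5, the array becomes [2, 5, 21, 19, 29, 23, 11]. The pivot is placed at index 1. All elements to the left of the pivot are <= 5, and all elements to the right are > 5.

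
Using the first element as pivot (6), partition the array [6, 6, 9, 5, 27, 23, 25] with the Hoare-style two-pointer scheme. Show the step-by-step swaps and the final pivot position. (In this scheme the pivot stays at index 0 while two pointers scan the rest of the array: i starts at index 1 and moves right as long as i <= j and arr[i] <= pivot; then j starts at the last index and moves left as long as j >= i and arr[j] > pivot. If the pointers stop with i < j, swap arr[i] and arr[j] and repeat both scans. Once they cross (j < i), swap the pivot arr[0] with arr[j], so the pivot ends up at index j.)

Hoare-style two-pointer partition with pivot = 6:

Initial array: [6, 6, 9, 5, 27, 23, 25]

Pointers start at i = 1, j = 6.
i stops at index 2 (arr[2]=9 > 6), j stops at index 3 (arr[3]=5 <= 6): swap arr[2] and arr[3], array becomes [6, 6, 5, 9, 27, 23, 25]
i ends at 3, j ends at 2: the pointers have crossed (j < i), so scanning stops.

Swap pivot arr[0] with arr[2] to place pivot at position 2: [5, 6, 6, 9, 27, 23, 25]
Pivot position: 2

After partitioning with pivot 6, the array becomes [5, 6, 6, 9, 27, 23, 25]. The pivot is placed at index 2. All elements to the left of the pivot are <= 6, and all elements to the right are > 6.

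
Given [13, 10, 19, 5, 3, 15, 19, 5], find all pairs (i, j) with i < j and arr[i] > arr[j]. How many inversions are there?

Finding inversions in [13, 10, 19, 5, 3, 15, 19, 5]:

(0, 1): arr[0]=13 > arr[1]=10
(0, 3): arr[0]=13 > arr[3]=5
(0, 4): arr[0]=13 > arr[4]=3
(0, 7): arr[0]=13 > arr[7]=5
(1, 3): arr[1]=10 > arr[3]=5
(1, 4): arr[1]=10 > arr[4]=3
(1, 7): arr[1]=10 > arr[7]=5
(2, 3): arr[2]=19 > arr[3]=5
(2, 4): arr[2]=19 > arr[4]=3
(2, 5): arr[2]=19 > arr[5]=15
(2, 7): arr[2]=19 > arr[7]=5
(3, 4): arr[3]=5 > arr[4]=3
(5, 7): arr[5]=15 > arr[7]=5
(6, 7): arr[6]=19 > arr[7]=5

Total inversions: 14

The array has 14 inversion(s): (0,1), (0,3), (0,4), (0,7), (1,3), (1,4), (1,7), (2,3), (2,4), (2,5), (2,7), (3,4), (5,7), (6,7). Each pair (i,j) satisfies i < j and arr[i] > arr[j].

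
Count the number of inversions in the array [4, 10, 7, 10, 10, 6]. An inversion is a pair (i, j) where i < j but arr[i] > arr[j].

Finding inversions in [4, 10, 7, 10, 10, 6]:

(1, 2): arr[1]=10 > arr[2]=7
(1, 5): arr[1]=10 > arr[5]=6
(2, 5): arr[2]=7 > arr[5]=6
(3, 5): arr[3]=10 > arr[5]=6
(4, 5): arr[4]=10 > arr[5]=6

Total inversions: 5

The array has 5 inversion(s): (1,2), (1,5), (2,5), (3,5), (4,5). Each pair (i,j) satisfies i < j and arr[i] > arr[j].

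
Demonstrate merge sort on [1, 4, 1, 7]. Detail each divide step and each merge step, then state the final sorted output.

Merge sort trace:

Split: [1, 4, 1, 7] -> [1, 4] and [1, 7]
  Split: [1, 4] -> [1] and [4]
  Merge: [1] + [4] -> [1, 4]
  Split: [1, 7] -> [1] and [7]
  Merge: [1] + [7] -> [1, 7]
Merge: [1, 4] + [1, 7] -> [1, 1, 4, 7]

Final sorted array: [1, 1, 4, 7]

The merge sort proceeds by recursively splitting the array and merging sorted halves.
After all merges, the sorted array is [1, 1, 4, 7].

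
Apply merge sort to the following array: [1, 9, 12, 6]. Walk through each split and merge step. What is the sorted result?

Merge sort trace:

Split: [1, 9, 12, 6] -> [1, 9] and [12, 6]
  Split: [1, 9] -> [1] and [9]
  Merge: [1] + [9] -> [1, 9]
  Split: [12, 6] -> [12] and [6]
  Merge: [12] + [6] -> [6, 12]
Merge: [1, 9] + [6, 12] -> [1, 6, 9, 12]

Final sorted array: [1, 6, 9, 12]

The merge sort proceeds by recursively splitting the array and merging sorted halves.
After all merges, the sorted array is [1, 6, 9, 12].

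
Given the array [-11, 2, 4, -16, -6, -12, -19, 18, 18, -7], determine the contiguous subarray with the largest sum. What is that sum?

Using Kadane's algorithm on [-11, 2, 4, -16, -6, -12, -19, 18, 18, -7]:

Scanning through the array:
Position 1 (value 2): max_ending_here = 2, max_so_far = 2
Position 2 (value 4): max_ending_here = 6, max_so_far = 6
Position 3 (value -16): max_ending_here = -10, max_so_far = 6
Position 4 (value -6): max_ending_here = -6, max_so_far = 6
Position 5 (value -12): max_ending_here = -12, max_so_far = 6
Position 6 (value -19): max_ending_here = -19, max_so_far = 6
Position 7 (value 18): max_ending_here = 18, max_so_far = 18
Position 8 (value 18): max_ending_here = 36, max_so_far = 36
Position 9 (value -7): max_ending_here = 29, max_so_far = 36

Maximum subarray: [18, 18]
Maximum sum: 36

The maximum subarray is [18, 18] with sum 36. This subarray runs from index 7 to index 8.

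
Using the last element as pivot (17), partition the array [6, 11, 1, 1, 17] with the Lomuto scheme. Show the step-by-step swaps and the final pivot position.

Lomuto partition with pivot = 17:

Initial array: [6, 11, 1, 1, 17]

arr[0]=6 <= 17: swap with position 0, array becomes [6, 11, 1, 1, 17]
arr[1]=11 <= 17: swap with position 1, array becomes [6, 11, 1, 1, 17]
arr[2]=1 <= 17: swap with position 2, array becomes [6, 11, 1, 1, 17]
arr[3]=1 <= 17: swap with position 3, array becomes [6, 11, 1, 1, 17]

Place pivot at position 4: [6, 11, 1, 1, 17]
Pivot position: 4

After partitioning with pivot 17, the array becomes [6, 11, 1, 1, 17]. The pivot is placed at index 4. All elements to the left of the pivot are <= 17, and all elements to the right are > 17.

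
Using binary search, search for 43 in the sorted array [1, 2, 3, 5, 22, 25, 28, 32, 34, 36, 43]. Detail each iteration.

Binary search for 43 in [1, 2, 3, 5, 22, 25, 28, 32, 34, 36, 43]:

lo=0, hi=10, mid=5, arr[mid]=25 -> 25 < 43, search right half
lo=6, hi=10, mid=8, arr[mid]=34 -> 34 < 43, search right half
lo=9, hi=10, mid=9, arr[mid]=36 -> 36 < 43, search right half
lo=10, hi=10, mid=10, arr[mid]=43 -> Found target at index 10!

Binary search finds 43 at index 10 after 4 comparisons. The search repeatedly halves the search space by comparing with the middle element.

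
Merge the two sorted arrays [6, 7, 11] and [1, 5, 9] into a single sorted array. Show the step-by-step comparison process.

Merging process:

Compare 6 vs 1: take 1 from right. Merged: [1]
Compare 6 vs 5: take 5 from right. Merged: [1, 5]
Compare 6 vs 9: take 6 from left. Merged: [1, 5, 6]
Compare 7 vs 9: take 7 from left. Merged: [1, 5, 6, 7]
Compare 11 vs 9: take 9 from right. Merged: [1, 5, 6, 7, 9]
Append remaining from left: [11]. Merged: [1, 5, 6, 7, 9, 11]

Final merged array: [1, 5, 6, 7, 9, 11]
Total comparisons: 5

The merged array is [1, 5, 6, 7, 9, 11], requiring 5 comparisons. The merge step runs in O(n) time where n is the total number of elements.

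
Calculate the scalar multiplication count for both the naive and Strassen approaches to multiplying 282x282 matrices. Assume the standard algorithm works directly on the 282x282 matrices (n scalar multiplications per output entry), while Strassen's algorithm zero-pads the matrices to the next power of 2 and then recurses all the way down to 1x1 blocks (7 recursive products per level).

Matrix multiplication for 282x282 matrices:

Strassen's algorithm requires power-of-2 dimensions. Pad 282x282 to 512x512 (next power of 2).

Standard algorithm: 282^3 = 22425768 multiplications
Strassen's algorithm: 7^(log2(512)) = 7^9 = 40353607 multiplications
Difference: 22425768 - 40353607 = -17927839 (Strassen uses MORE here due to padding overhead — for small or just-over-power-of-2 n, padding can outweigh the per-level savings)

Standard: 22425768 multiplications (282^3). Strassen: 40353607 multiplications (7^9, after padding to 512x512). Strassen reduces 8 recursive multiplications to 7 at each level.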